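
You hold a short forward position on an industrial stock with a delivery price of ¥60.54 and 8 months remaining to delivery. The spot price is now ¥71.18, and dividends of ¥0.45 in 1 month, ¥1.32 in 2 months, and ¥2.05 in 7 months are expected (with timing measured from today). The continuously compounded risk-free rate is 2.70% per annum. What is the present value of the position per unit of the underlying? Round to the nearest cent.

-¥7.94

PV(remaining dividends) I = 0.45·e^(−0.0270·1/12) + 1.32·e^(−0.0270·2/12) + 2.05·e^(−0.0270·7/12) = 3.7810
Current forward F = (S − I)·e^(rT) = (71.18 − 3.7810)·e^(0.0270·8/12) = 67.3990 × 1.018163 = 68.6232
Value (long) = (F − K)·e^(−rT) = (68.6232 − 60.54) × 0.982161 = 7.9390
Short position value = −(long value) = -¥7.94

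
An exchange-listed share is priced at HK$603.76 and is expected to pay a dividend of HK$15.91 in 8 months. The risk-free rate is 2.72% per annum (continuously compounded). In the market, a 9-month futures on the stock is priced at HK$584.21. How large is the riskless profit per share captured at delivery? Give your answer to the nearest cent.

HK$16.05 per share

PV(dividends) I = 15.91·e^(−0.0272·8/12) = 15.6241
Fair futures F* = (S − I)·e^(rT) = (603.76 − 15.6241)·e^0.020400 = 588.1359 × 1.020610 = 600.2574
Market HK$584.21 < fair 600.2574: forward underpriced → reverse cash-and-carry (short the stock, invest proceeds at r, pay the dividends, go long the forward).
Profit at T = |F_mkt − F*| = |584.21 − 600.2574| = HK$16.05 per share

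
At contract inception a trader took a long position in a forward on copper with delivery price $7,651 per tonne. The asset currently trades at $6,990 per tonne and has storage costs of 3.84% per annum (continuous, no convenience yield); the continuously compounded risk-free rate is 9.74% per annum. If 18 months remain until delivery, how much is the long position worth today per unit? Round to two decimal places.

Current fair forward for the remaining 18 months: F = S·e^((r + u)·T), (r + u) = 0.0974 + 0.0384 = 0.1358
F = 6990 · e^(0.1358 × 18/12) = 6990 × 1.22593032 = 8569.2529
Value of long forward = (F − K)·e^(−rT) = (8569.2529 − 7651) · e^(−0.0974·18/12)
= 918.2529 × 0.86407129 = 793.44

$793.44 per tonne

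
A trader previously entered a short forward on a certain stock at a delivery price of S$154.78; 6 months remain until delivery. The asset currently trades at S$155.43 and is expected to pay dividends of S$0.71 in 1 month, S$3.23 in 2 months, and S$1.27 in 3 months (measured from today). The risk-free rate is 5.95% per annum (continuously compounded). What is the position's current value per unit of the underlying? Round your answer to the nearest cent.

PV(remaining dividends) I = 0.71·e^(−0.0595·1/12) + 3.23·e^(−0.0595·2/12) + 1.27·e^(−0.0595·3/12) = 5.1559
Current forward F = (S − I)·e^(rT) = (155.43 − 5.1559)·e^(0.0595·6/12) = 150.2741 × 1.030197 = 154.8119
Value (long) = (F − K)·e^(−rT) = (154.8119 − 154.78) × 0.970688 = 0.0310
Short position value = −(long value) = -S$0.03

-S$0.03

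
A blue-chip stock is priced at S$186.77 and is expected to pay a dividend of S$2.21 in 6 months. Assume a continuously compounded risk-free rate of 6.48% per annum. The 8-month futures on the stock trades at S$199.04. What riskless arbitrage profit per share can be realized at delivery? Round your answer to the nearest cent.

PV(dividends) I = 2.21·e^(−0.0648·6/12) = 2.1395
Fair futures F* = (S − I)·e^(rT) = (186.77 − 2.1395)·e^0.043200 = 184.6305 × 1.044147 = 192.7814
Market S$199.04 > fair 192.7814: forward overpriced → cash-and-carry (borrow at r, buy the stock and collect the dividends, short the forward).
Profit at T = |F_mkt − F*| = |199.04 − 192.7814| = S$6.26 per share

S$6.26 per share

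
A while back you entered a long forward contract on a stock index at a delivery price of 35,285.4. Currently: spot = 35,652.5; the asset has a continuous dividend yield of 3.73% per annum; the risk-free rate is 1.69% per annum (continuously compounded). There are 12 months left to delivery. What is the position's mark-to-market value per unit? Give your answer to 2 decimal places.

-346.93

Current fair forward for the remaining 12 months: F = S·e^((r − q)·T), (r − q) = 0.0169 − 0.0373 = -0.0204
F = 35652.5 · e^(-0.0204 × 12/12) = 35652.5 × 0.97980667 = 34932.5573
Value of long forward = (F − K)·e^(−rT) = (34932.5573 − 35285.4) · e^(−0.0169·12/12)
= -352.8427 × 0.98324200 = -346.93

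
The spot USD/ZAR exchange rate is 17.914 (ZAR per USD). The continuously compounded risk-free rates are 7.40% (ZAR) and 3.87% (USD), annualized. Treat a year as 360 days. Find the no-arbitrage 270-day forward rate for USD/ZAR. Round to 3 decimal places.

F = S·e^((r_ZAR − r_USD)T) = 17.914 · e^((0.0740 − 0.0387) × 270/360)
= 17.914 · e^0.026475 = 17.914 × 1.026829
F = 18.395 ZAR per USD

18.395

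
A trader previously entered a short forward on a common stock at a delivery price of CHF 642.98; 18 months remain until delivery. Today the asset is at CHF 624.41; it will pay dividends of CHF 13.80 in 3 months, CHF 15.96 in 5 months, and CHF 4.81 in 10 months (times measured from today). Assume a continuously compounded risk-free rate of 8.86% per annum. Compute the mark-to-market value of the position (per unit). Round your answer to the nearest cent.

-CHF 28.10

PV(remaining dividends) I = 13.80·e^(−0.0886·3/12) + 15.96·e^(−0.0886·5/12) + 4.81·e^(−0.0886·10/12) = 33.3469
Current forward F = (S − I)·e^(rT) = (624.41 − 33.3469)·e^(0.0886·18/12) = 591.0631 × 1.142136 = 675.0744
Value (long) = (F − K)·e^(−rT) = (675.0744 − 642.98) × 0.875553 = 28.1003
Short position value = −(long value) = -CHF 28.10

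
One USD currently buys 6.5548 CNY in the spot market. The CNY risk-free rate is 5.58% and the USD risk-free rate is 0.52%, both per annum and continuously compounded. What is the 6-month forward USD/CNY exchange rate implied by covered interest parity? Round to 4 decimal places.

6.7228

F = S·e^((r_CNY − r_USD)T) = 6.5548 · e^((0.0558 − 0.0052) × 6/12)
= 6.5548 · e^0.025300 = 6.5548 × 1.025623
F = 6.7228 CNY per USD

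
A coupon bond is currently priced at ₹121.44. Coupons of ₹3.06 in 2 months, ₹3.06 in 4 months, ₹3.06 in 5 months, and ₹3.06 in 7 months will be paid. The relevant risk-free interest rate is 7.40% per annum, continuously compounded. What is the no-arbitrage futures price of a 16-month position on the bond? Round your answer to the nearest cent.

₹120.89

PV(coupons) I = 3.06·e^(−0.0740·2/12) + 3.06·e^(−0.0740·4/12) + 3.06·e^(−0.0740·5/12) + 3.06·e^(−0.0740·7/12)
I = 3.0225 + 2.9854 + 2.9671 + 2.9307 = 11.9057
F = (S − I)·e^(rT) = (121.44 − 11.9057) · e^(0.0740·16/12)
= 109.5343 · e^0.098667 = 109.5343 × 1.103699 = ₹120.89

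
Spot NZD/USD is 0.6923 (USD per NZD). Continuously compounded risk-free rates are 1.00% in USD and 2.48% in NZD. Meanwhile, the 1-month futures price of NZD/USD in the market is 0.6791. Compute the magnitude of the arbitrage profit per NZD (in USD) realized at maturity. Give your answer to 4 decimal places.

Fair futures: F* = S·e^(carry·T), with carry = (r_USD − r_NZD) = 0.0100 − 0.0248 = -0.0148
F* = 0.6923 · e^(-0.0148 × 1/12) = 0.6923 · e^-0.001233 = 0.6923 × 0.998768 = 0.6914
Market 0.6791 < fair 0.6914: forward underpriced → reverse cash-and-carry (short spot, go long the forward).
At maturity, profit = |F_mkt − F*| = |0.6791 − 0.6914| = 0.0123 per NZD (in USD)

0.0123 per NZD (in USD)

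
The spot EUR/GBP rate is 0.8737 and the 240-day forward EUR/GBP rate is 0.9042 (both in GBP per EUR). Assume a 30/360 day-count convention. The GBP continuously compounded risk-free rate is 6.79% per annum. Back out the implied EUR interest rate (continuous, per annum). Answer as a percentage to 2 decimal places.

F = S·e^((r_GBP − r_EUR)T) ⇒ r_EUR = r_GBP − ln(F/S)/T
ln(0.9042/0.8737) = 0.034314; /(240/360) = 0.051471
r_EUR = 0.0679 − 0.051471 = 0.016429
r_EUR = 1.64%

1.64%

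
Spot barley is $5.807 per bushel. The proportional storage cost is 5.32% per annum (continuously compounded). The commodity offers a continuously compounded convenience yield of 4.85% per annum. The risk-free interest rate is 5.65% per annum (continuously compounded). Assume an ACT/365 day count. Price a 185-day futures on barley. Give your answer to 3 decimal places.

Net carry = r + u − y = 0.0565 + 0.0532 − 0.0485 = 0.0612
F = S·e^((r+u−y)T) = 5.807 · e^(0.0612 × 185/365) = 5.807 · e^0.031019
= 5.807 × 1.031505 = $5.990 per bushel

$5.990 per bushel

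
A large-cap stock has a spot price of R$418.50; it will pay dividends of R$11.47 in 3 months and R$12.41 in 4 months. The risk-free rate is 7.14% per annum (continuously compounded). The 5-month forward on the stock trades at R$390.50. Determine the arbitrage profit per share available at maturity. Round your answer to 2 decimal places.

R$16.55 per share

PV(dividends) I = 11.47·e^(−0.0714·3/12) + 12.41·e^(−0.0714·4/12) = 23.3852
Fair forward F* = (S − I)·e^(rT) = (418.50 − 23.3852)·e^0.029750 = 395.1148 × 1.030197 = 407.0461
Market R$390.50 < fair 407.0461: forward underpriced → reverse cash-and-carry (short the stock, invest proceeds at r, pay the dividends, go long the forward).
Profit at T = |F_mkt − F*| = |390.50 − 407.0461| = R$16.55 per share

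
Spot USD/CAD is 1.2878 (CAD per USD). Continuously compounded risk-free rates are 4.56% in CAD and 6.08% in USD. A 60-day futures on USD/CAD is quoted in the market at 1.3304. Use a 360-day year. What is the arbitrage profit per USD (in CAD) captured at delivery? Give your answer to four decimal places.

Fair futures: F* = S·e^(carry·T), with carry = (r_CAD − r_USD) = 0.0456 − 0.0608 = -0.0152
F* = 1.2878 · e^(-0.0152 × 60/360) = 1.2878 · e^-0.002533 = 1.2878 × 0.997470 = 1.2845
Market 1.3304 > fair 1.2845: forward overpriced → cash-and-carry (buy spot, short the forward).
At maturity, profit = |F_mkt − F*| = |1.3304 − 1.2845| = 0.0459 per USD (in CAD)

0.0459 per USD (in CAD)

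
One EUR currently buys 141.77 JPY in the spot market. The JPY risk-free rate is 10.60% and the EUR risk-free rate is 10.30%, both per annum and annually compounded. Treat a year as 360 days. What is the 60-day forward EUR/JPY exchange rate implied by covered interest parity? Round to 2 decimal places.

By covered interest parity, F = S · (1+r_JPY)^T / (1+r_EUR)^T
= 141.77 × 1.016933 / 1.016473 = 141.77 × 1.000453
F = 141.83 JPY per EUR

141.83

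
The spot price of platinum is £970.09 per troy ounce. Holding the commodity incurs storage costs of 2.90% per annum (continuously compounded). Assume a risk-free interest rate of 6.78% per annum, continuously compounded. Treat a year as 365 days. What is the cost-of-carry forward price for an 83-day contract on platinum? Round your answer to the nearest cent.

Net carry = r + u − y = 0.0678 + 0.0290 − 0.0000 = 0.0968
F = S·e^((r+u−y)T) = 970.09 · e^(0.0968 × 83/365) = 970.09 · e^0.022012
= 970.09 × 1.022256 = £991.68 per troy ounce

£991.68 per troy ounce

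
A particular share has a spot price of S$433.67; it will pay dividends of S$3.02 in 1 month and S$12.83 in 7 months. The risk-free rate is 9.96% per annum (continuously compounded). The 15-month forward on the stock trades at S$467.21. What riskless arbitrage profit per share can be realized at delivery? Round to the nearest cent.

PV(dividends) I = 3.02·e^(−0.0996·1/12) + 12.83·e^(−0.0996·7/12) = 15.1009
Fair forward F* = (S − I)·e^(rT) = (433.67 − 15.1009)·e^0.124500 = 418.5691 × 1.132582 = 474.0638
Market S$467.21 < fair 474.0638: forward underpriced → reverse cash-and-carry (short the stock, invest proceeds at r, pay the dividends, go long the forward).
Profit at T = |F_mkt − F*| = |467.21 − 474.0638| = S$6.85 per share

S$6.85 per share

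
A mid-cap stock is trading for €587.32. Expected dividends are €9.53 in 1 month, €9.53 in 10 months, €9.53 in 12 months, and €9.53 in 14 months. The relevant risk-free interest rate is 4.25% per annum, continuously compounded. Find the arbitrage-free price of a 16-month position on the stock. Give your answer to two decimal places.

€582.51

PV(dividends) I = 9.53·e^(−0.0425·1/12) + 9.53·e^(−0.0425·10/12) + 9.53·e^(−0.0425·12/12) + 9.53·e^(−0.0425·14/12)
I = 9.4963 + 9.1984 + 9.1335 + 9.0690 = 36.8972
F = (S − I)·e^(rT) = (587.32 − 36.8972) · e^(0.0425·16/12)
= 550.4228 · e^0.056667 = 550.4228 × 1.058303 = €582.51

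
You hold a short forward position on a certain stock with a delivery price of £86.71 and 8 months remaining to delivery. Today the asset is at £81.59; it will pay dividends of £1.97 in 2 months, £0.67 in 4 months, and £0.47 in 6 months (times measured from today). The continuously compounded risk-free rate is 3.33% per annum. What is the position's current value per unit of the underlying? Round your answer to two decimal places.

£6.30

PV(remaining dividends) I = 1.97·e^(−0.0333·2/12) + 0.67·e^(−0.0333·4/12) + 0.47·e^(−0.0333·6/12) = 3.0839
Current forward F = (S − I)·e^(rT) = (81.59 − 3.0839)·e^(0.0333·8/12) = 78.5061 × 1.022448 = 80.2684
Value (long) = (F − K)·e^(−rT) = (80.2684 − 86.71) × 0.978045 = -6.3002
Short position value = −(long value) = £6.30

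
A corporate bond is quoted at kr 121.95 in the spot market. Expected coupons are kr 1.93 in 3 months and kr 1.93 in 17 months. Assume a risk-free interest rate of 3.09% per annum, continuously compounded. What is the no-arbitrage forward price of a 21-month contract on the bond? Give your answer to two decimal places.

kr 124.75

PV(coupons) I = 1.93·e^(−0.0309·3/12) + 1.93·e^(−0.0309·17/12)
I = 1.9151 + 1.8473 = 3.7624
F = (S − I)·e^(rT) = (121.95 − 3.7624) · e^(0.0309·21/12)
= 118.1876 · e^0.054075 = 118.1876 × 1.055564 = kr 124.75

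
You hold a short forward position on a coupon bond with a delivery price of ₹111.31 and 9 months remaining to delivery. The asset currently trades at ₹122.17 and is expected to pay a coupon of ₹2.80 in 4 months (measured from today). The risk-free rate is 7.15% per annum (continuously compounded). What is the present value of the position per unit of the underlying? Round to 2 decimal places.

PV(remaining coupons) I = 2.80·e^(−0.0715·4/12) = 2.7341
Current forward F = (S − I)·e^(rT) = (122.17 − 2.7341)·e^(0.0715·9/12) = 119.4359 × 1.055089 = 126.0155
Value (long) = (F − K)·e^(−rT) = (126.0155 − 111.31) × 0.947787 = 13.9377
Short position value = −(long value) = -₹13.94

-₹13.94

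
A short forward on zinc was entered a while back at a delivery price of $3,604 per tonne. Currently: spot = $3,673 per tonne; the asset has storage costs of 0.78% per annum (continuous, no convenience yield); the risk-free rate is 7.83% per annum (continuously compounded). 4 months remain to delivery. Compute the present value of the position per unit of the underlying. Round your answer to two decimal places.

Current fair forward for the remaining 4 months: F = S·e^((r + u)·T), (r + u) = 0.0783 + 0.0078 = 0.0861
F = 3673 · e^(0.0861 × 4/12) = 3673 × 1.02911581 = 3779.9424
Value of long forward = (F − K)·e^(−rT) = (3779.9424 − 3604) · e^(−0.0783·4/12)
= 175.9424 × 0.97423766 = 171.41
Short position value = −(long value) = -$171.41

-$171.41 per tonne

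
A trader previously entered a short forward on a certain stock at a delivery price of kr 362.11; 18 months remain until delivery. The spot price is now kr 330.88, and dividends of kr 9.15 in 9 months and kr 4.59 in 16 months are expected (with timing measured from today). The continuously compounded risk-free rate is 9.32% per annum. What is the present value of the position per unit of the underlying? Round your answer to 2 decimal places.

PV(remaining dividends) I = 9.15·e^(−0.0932·9/12) + 4.59·e^(−0.0932·16/12) = 12.5859
Current forward F = (S − I)·e^(rT) = (330.88 − 12.5859)·e^(0.0932·18/12) = 318.2941 × 1.150044 = 366.0522
Value (long) = (F − K)·e^(−rT) = (366.0522 − 362.11) × 0.869532 = 3.4279
Short position value = −(long value) = -kr 3.43

-kr 3.43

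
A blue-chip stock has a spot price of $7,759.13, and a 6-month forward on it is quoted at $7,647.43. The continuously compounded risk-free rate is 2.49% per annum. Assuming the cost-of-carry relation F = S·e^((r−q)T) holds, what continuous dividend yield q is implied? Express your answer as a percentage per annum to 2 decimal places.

From F = S·e^((r−q)T): (r − q) = ln(F/S)/T
ln(7647.43/7759.13) = ln(0.985604) = -0.014501
(r − q) = -0.014501 / (6/12) = -0.029002
q = r − ln(F/S)/T = 0.0249 + 0.029002 = 0.053902
q = 5.39%

5.39%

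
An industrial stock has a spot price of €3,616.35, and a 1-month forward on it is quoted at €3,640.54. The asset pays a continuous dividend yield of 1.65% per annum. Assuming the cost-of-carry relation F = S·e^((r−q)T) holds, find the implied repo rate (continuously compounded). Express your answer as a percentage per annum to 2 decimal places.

9.65%

From F = S·e^((r−q)T): (r − q) = ln(F/S)/T
ln(3640.54/3616.35) = ln(1.006689) = 0.006667
(r − q) = 0.006667 / (1/12) = 0.080004
r = ln(F/S)/T + q = 0.080004 + 0.0165 = 0.096504
r = 9.65%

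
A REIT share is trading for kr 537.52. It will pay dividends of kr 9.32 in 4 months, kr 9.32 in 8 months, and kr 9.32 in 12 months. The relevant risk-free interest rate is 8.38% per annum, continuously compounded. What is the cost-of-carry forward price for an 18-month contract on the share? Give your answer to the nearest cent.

kr 579.53

PV(dividends) I = 9.32·e^(−0.0838·4/12) + 9.32·e^(−0.0838·8/12) + 9.32·e^(−0.0838·12/12)
I = 9.0633 + 8.8136 + 8.5708 = 26.4477
F = (S − I)·e^(rT) = (537.52 − 26.4477) · e^(0.0838·18/12)
= 511.0723 · e^0.125700 = 511.0723 × 1.133942 = kr 579.53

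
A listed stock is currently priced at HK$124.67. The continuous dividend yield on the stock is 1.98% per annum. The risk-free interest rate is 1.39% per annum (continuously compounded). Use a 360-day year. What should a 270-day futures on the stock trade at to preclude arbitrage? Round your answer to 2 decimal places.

F = S·e^((r − q)T) = 124.67 · e^((0.0139 − 0.0198) × 270/360)
= 124.67 · e^-0.004425 = 124.67 × 0.995585
F = HK$124.12

HK$124.12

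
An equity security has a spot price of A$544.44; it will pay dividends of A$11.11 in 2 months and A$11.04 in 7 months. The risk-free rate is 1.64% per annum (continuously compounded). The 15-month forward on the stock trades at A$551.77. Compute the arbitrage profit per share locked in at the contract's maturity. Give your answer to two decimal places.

A$18.52 per share

PV(dividends) I = 11.11·e^(−0.0164·2/12) + 11.04·e^(−0.0164·7/12) = 22.0146
Fair forward F* = (S − I)·e^(rT) = (544.44 − 22.0146)·e^0.020500 = 522.4254 × 1.020712 = 533.2459
Market A$551.77 > fair 533.2459: forward overpriced → cash-and-carry (borrow at r, buy the stock and collect the dividends, short the forward).
Profit at T = |F_mkt − F*| = |551.77 − 533.2459| = A$18.52 per share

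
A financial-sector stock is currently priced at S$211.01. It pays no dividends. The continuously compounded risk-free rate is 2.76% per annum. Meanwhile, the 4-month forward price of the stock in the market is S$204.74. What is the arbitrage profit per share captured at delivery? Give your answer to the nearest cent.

Fair forward: F* = S·e^(carry·T), with carry = r = 0.0276
F* = 211.01 · e^(0.0276 × 4/12) = 211.01 · e^0.009200 = 211.01 × 1.009242 = S$212.9602
Market S$204.74 < fair S$212.9602: forward underpriced → reverse cash-and-carry (short spot, go long the forward).
At maturity, profit = |F_mkt − F*| = |204.74 − 212.9602| = S$8.22 per share

S$8.22 per share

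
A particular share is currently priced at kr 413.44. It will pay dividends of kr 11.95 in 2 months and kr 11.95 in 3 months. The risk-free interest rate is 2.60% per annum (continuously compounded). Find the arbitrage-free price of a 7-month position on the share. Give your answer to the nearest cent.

PV(dividends) I = 11.95·e^(−0.0260·2/12) + 11.95·e^(−0.0260·3/12)
I = 11.8983 + 11.8726 = 23.7709
F = (S − I)·e^(rT) = (413.44 − 23.7709) · e^(0.0260·7/12)
= 389.6691 · e^0.015167 = 389.6691 × 1.015283 = kr 395.62

kr 395.62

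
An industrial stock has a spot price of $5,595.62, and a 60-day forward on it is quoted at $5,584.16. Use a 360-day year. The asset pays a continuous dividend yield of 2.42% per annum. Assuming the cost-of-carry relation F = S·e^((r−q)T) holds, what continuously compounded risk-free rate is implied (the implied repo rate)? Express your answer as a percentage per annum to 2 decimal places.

1.19%

From F = S·e^((r−q)T): (r − q) = ln(F/S)/T
ln(5584.16/5595.62) = ln(0.997952) = -0.002050
(r − q) = -0.002050 / (60/360) = -0.012300
r = ln(F/S)/T + q = -0.012300 + 0.0242 = 0.011900
r = 1.19%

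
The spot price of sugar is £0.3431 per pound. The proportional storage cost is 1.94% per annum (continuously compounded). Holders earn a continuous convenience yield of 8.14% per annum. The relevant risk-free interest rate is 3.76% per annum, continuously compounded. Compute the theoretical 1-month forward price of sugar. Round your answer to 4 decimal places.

Net carry = r + u − y = 0.0376 + 0.0194 − 0.0814 = -0.0244
F = S·e^((r+u−y)T) = 0.3431 · e^(-0.0244 × 1/12) = 0.3431 · e^-0.002033
= 0.3431 × 0.997969 = £0.3424 per pound

£0.3424 per pound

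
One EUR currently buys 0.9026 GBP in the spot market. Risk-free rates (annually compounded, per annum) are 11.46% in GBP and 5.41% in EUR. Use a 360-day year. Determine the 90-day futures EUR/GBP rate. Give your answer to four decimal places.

0.9153

By covered interest parity, F = S · (1+r_GBP)^T / (1+r_EUR)^T
= 0.9026 × 1.027495 / 1.013259 = 0.9026 × 1.014050
F = 0.9153 GBP per EUR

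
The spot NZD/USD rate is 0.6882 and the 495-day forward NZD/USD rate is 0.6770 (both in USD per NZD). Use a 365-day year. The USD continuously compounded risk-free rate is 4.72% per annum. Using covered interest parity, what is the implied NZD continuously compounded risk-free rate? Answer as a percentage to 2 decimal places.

F = S·e^((r_USD − r_NZD)T) ⇒ r_NZD = r_USD − ln(F/S)/T
ln(0.6770/0.6882) = -0.016408; /(495/365) = -0.012099
r_NZD = 0.0472 + 0.012099 = 0.059299
r_NZD = 5.93%

5.93%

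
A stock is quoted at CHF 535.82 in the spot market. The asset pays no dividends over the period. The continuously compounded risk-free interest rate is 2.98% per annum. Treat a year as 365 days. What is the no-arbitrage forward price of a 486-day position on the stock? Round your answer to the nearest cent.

CHF 557.51

F = S·e^(rT) = 535.82 · e^(0.0298 × 486/365)
= 535.82 · e^0.039679 = 535.82 × 1.040477
F = CHF 557.51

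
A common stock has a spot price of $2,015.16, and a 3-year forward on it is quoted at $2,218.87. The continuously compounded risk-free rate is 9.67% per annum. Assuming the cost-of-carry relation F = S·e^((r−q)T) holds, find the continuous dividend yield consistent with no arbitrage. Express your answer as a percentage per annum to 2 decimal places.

From F = S·e^((r−q)T): (r − q) = ln(F/S)/T
ln(2218.87/2015.16) = ln(1.101089) = 0.096300
(r − q) = 0.096300 / (3) = 0.032100
q = r − ln(F/S)/T = 0.0967 − 0.032100 = 0.064600
q = 6.46%

6.46%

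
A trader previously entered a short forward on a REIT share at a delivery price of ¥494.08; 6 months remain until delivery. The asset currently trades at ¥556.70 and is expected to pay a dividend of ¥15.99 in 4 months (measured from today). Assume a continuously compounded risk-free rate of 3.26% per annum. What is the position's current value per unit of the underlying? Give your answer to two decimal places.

PV(remaining dividends) I = 15.99·e^(−0.0326·4/12) = 15.8172
Current forward F = (S − I)·e^(rT) = (556.70 − 15.8172)·e^(0.0326·6/12) = 540.8828 × 1.016434 = 549.7717
Value (long) = (F − K)·e^(−rT) = (549.7717 − 494.08) × 0.983832 = 54.7913
Short position value = −(long value) = -¥54.79

-¥54.79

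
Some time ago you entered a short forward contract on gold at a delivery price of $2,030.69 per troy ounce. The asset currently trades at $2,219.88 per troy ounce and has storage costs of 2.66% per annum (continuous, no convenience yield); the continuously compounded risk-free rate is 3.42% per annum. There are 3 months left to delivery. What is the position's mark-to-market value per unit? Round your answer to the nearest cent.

Current fair forward for the remaining 3 months: F = S·e^((r + u)·T), (r + u) = 0.0342 + 0.0266 = 0.0608
F = 2219.88 · e^(0.0608 × 3/12) = 2219.88 × 1.01531611 = 2253.8799
Value of long forward = (F − K)·e^(−rT) = (2253.8799 − 2030.69) · e^(−0.0342·3/12)
= 223.1899 × 0.99148645 = 221.29
Short position value = −(long value) = -$221.29

-$221.29 per troy ounce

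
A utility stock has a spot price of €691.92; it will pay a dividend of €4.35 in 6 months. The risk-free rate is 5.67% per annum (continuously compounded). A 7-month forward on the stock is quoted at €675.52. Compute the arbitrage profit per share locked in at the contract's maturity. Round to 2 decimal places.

€35.30 per share

PV(dividends) I = 4.35·e^(−0.0567·6/12) = 4.2284
Fair forward F* = (S − I)·e^(rT) = (691.92 − 4.2284)·e^0.033075 = 687.6916 × 1.033628 = 710.8173
Market €675.52 < fair 710.8173: forward underpriced → reverse cash-and-carry (short the stock, invest proceeds at r, pay the dividends, go long the forward).
Profit at T = |F_mkt − F*| = |675.52 − 710.8173| = €35.30 per share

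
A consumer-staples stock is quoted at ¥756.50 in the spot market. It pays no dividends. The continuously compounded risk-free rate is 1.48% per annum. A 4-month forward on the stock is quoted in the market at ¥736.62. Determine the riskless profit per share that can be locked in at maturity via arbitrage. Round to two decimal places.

¥23.62 per share

Fair forward: F* = S·e^(carry·T), with carry = r = 0.0148
F* = 756.50 · e^(0.0148 × 4/12) = 756.50 · e^0.004933 = 756.50 × 1.004945 = ¥760.2409
Market ¥736.62 < fair ¥760.2409: forward underpriced → reverse cash-and-carry (short spot, go long the forward).
At maturity, profit = |F_mkt − F*| = |736.62 − 760.2409| = ¥23.62 per share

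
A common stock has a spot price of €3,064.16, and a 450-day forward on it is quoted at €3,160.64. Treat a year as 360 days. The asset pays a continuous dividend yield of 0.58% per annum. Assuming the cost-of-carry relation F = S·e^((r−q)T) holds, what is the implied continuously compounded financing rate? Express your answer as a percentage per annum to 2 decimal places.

3.06%

From F = S·e^((r−q)T): (r − q) = ln(F/S)/T
ln(3160.64/3064.16) = ln(1.031487) = 0.031001
(r − q) = 0.031001 / (450/360) = 0.024801
r = ln(F/S)/T + q = 0.024801 + 0.0058 = 0.030601
r = 3.06%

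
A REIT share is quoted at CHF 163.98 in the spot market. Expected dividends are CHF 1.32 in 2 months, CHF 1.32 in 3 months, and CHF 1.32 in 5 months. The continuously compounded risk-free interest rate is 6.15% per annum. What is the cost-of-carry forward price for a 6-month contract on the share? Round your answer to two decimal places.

PV(dividends) I = 1.32·e^(−0.0615·2/12) + 1.32·e^(−0.0615·3/12) + 1.32·e^(−0.0615·5/12)
I = 1.3065 + 1.2999 + 1.2866 = 3.8930
F = (S − I)·e^(rT) = (163.98 − 3.8930) · e^(0.0615·6/12)
= 160.0870 · e^0.030750 = 160.0870 × 1.031228 = CHF 165.09

CHF 165.09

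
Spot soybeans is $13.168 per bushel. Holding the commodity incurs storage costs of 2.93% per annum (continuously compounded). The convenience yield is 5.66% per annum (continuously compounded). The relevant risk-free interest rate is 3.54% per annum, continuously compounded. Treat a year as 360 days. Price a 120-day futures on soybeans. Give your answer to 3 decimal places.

Net carry = r + u − y = 0.0354 + 0.0293 − 0.0566 = 0.0081
F = S·e^((r+u−y)T) = 13.168 · e^(0.0081 × 120/360) = 13.168 · e^0.002700
= 13.168 × 1.002704 = $13.204 per bushel

$13.204 per bushel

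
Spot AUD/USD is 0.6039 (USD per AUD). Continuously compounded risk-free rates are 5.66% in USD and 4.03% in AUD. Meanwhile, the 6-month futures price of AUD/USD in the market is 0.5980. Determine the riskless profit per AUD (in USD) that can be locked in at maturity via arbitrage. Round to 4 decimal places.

0.0108 per AUD (in USD)

Fair futures: F* = S·e^(carry·T), with carry = (r_USD − r_AUD) = 0.0566 − 0.0403 = 0.0163
F* = 0.6039 · e^(0.0163 × 6/12) = 0.6039 · e^0.008150 = 0.6039 × 1.008183 = 0.6088
Market 0.5980 < fair 0.6088: forward underpriced → reverse cash-and-carry (short spot, go long the forward).
At maturity, profit = |F_mkt − F*| = |0.5980 − 0.6088| = 0.0108 per AUD (in USD)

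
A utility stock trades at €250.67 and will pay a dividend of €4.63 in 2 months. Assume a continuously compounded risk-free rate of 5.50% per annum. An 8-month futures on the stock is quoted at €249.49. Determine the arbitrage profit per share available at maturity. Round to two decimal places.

PV(dividends) I = 4.63·e^(−0.0550·2/12) = 4.5878
Fair futures F* = (S − I)·e^(rT) = (250.67 − 4.5878)·e^0.036667 = 246.0822 × 1.037348 = 255.2729
Market €249.49 < fair 255.2729: forward underpriced → reverse cash-and-carry (short the stock, invest proceeds at r, pay the dividends, go long the forward).
Profit at T = |F_mkt − F*| = |249.49 − 255.2729| = €5.78 per share

€5.78 per share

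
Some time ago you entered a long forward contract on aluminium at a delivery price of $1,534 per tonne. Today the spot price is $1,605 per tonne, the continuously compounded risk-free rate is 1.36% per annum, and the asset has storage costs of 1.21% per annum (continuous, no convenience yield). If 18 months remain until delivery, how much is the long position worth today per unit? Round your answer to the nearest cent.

$131.37 per tonne

Current fair forward for the remaining 18 months: F = S·e^((r + u)·T), (r + u) = 0.0136 + 0.0121 = 0.0257
F = 1605 · e^(0.0257 × 18/12) = 1605 × 1.03930269 = 1668.0808
Value of long forward = (F − K)·e^(−rT) = (1668.0808 − 1534) · e^(−0.0136·18/12)
= 134.0808 × 0.97980667 = 131.37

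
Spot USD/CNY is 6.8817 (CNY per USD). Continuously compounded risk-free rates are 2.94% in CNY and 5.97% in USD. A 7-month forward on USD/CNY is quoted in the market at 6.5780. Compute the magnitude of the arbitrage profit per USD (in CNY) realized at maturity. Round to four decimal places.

Fair forward: F* = S·e^(carry·T), with carry = (r_CNY − r_USD) = 0.0294 − 0.0597 = -0.0303
F* = 6.8817 · e^(-0.0303 × 7/12) = 6.8817 · e^-0.017675 = 6.8817 × 0.982480 = 6.7611
Market 6.5780 < fair 6.7611: forward underpriced → reverse cash-and-carry (short spot, go long the forward).
At maturity, profit = |F_mkt − F*| = |6.5780 − 6.7611| = 0.1831 per USD (in CNY)

0.1831 per USD (in CNY)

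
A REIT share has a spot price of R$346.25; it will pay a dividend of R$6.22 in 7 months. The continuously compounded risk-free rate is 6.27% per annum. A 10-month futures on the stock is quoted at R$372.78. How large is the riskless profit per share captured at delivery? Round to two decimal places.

PV(dividends) I = 6.22·e^(−0.0627·7/12) = 5.9966
Fair futures F* = (S − I)·e^(rT) = (346.25 − 5.9966)·e^0.052250 = 340.2534 × 1.053639 = 358.5043
Market R$372.78 > fair 358.5043: forward overpriced → cash-and-carry (borrow at r, buy the stock and collect the dividends, short the forward).
Profit at T = |F_mkt − F*| = |372.78 − 358.5043| = R$14.28 per share

R$14.28 per share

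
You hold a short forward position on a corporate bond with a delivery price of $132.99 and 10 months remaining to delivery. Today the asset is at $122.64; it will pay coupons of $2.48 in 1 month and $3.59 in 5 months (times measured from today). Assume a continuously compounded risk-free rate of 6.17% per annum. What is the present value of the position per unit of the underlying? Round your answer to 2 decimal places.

PV(remaining coupons) I = 2.48·e^(−0.0617·1/12) + 3.59·e^(−0.0617·5/12) = 5.9662
Current forward F = (S − I)·e^(rT) = (122.64 − 5.9662)·e^(0.0617·10/12) = 116.6738 × 1.052761 = 122.8296
Value (long) = (F − K)·e^(−rT) = (122.8296 − 132.99) × 0.949883 = -9.6512
Short position value = −(long value) = $9.65

$9.65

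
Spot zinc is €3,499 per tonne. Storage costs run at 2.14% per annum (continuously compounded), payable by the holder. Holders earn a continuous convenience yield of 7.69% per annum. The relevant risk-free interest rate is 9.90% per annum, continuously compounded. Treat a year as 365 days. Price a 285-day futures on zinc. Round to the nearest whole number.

€3,620 per tonne

Net carry = r + u − y = 0.0990 + 0.0214 − 0.0769 = 0.0435
F = S·e^((r+u−y)T) = 3499 · e^(0.0435 × 285/365) = 3499 · e^0.033966
= 3499 × 1.034549 = €3,620 per tonne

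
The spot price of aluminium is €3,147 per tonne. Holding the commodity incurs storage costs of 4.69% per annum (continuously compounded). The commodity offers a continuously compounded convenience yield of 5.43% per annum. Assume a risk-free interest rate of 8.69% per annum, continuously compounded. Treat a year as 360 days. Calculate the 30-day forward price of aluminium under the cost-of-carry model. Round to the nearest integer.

Net carry = r + u − y = 0.0869 + 0.0469 − 0.0543 = 0.0795
F = S·e^((r+u−y)T) = 3147 · e^(0.0795 × 30/360) = 3147 · e^0.006625
= 3147 × 1.006647 = €3,168 per tonne

€3,168 per tonne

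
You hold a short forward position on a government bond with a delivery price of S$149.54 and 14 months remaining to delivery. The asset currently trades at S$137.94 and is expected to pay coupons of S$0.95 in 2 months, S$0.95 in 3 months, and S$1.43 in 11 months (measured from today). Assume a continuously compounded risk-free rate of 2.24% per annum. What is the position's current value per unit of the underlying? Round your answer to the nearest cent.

S$11.03

PV(remaining coupons) I = 0.95·e^(−0.0224·2/12) + 0.95·e^(−0.0224·3/12) + 1.43·e^(−0.0224·11/12) = 3.2921
Current forward F = (S − I)·e^(rT) = (137.94 − 3.2921)·e^(0.0224·14/12) = 134.6479 × 1.026478 = 138.2131
Value (long) = (F − K)·e^(−rT) = (138.2131 − 149.54) × 0.974205 = -11.0347
Short position value = −(long value) = S$11.03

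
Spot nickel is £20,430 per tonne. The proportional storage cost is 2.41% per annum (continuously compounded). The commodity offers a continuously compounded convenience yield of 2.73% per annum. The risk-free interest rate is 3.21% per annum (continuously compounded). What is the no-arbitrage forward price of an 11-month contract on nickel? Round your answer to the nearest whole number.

Net carry = r + u − y = 0.0321 + 0.0241 − 0.0273 = 0.0289
F = S·e^((r+u−y)T) = 20430 · e^(0.0289 × 11/12) = 20430 · e^0.026492
= 20430 × 1.026846 = £20,978 per tonne

£20,978 per tonne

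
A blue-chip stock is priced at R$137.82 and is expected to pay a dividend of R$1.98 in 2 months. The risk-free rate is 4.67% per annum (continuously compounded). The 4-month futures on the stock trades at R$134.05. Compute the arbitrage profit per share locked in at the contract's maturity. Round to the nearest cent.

PV(dividends) I = 1.98·e^(−0.0467·2/12) = 1.9646
Fair futures F* = (S − I)·e^(rT) = (137.82 − 1.9646)·e^0.015567 = 135.8554 × 1.015689 = 137.9868
Market R$134.05 < fair 137.9868: forward underpriced → reverse cash-and-carry (short the stock, invest proceeds at r, pay the dividends, go long the forward).
Profit at T = |F_mkt − F*| = |134.05 − 137.9868| = R$3.94 per share

R$3.94 per share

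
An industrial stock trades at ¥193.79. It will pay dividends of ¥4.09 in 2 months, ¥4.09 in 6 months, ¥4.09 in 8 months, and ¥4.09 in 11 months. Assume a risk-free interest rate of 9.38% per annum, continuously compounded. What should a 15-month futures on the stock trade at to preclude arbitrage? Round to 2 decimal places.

PV(dividends) I = 4.09·e^(−0.0938·2/12) + 4.09·e^(−0.0938·6/12) + 4.09·e^(−0.0938·8/12) + 4.09·e^(−0.0938·11/12)
I = 4.0266 + 3.9026 + 3.8421 + 3.7530 = 15.5243
F = (S − I)·e^(rT) = (193.79 − 15.5243) · e^(0.0938·15/12)
= 178.2657 · e^0.117250 = 178.2657 × 1.124400 = ¥200.44

¥200.44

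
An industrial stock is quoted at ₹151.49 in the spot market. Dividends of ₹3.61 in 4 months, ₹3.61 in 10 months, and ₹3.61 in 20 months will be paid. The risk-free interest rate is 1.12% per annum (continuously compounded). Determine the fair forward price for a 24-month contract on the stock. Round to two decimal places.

₹143.96

PV(dividends) I = 3.61·e^(−0.0112·4/12) + 3.61·e^(−0.0112·10/12) + 3.61·e^(−0.0112·20/12)
I = 3.5965 + 3.5765 + 3.5432 = 10.7162
F = (S − I)·e^(rT) = (151.49 − 10.7162) · e^(0.0112·24/12)
= 140.7738 · e^0.022400 = 140.7738 × 1.022653 = ₹143.96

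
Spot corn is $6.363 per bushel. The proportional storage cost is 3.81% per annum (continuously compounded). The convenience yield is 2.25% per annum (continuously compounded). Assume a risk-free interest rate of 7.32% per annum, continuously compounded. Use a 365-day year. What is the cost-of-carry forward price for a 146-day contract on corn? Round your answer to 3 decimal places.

Net carry = r + u − y = 0.0732 + 0.0381 − 0.0225 = 0.0888
F = S·e^((r+u−y)T) = 6.363 · e^(0.0888 × 146/365) = 6.363 · e^0.035520
= 6.363 × 1.036158 = $6.593 per bushel

$6.593 per bushel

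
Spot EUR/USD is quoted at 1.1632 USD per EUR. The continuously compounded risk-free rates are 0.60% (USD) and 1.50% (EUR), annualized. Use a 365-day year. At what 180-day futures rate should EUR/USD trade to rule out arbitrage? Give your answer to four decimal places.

F = S·e^((r_USD − r_EUR)T) = 1.1632 · e^((0.0060 − 0.0150) × 180/365)
= 1.1632 · e^-0.004438 = 1.1632 × 0.995572
F = 1.1580 USD per EUR

1.1580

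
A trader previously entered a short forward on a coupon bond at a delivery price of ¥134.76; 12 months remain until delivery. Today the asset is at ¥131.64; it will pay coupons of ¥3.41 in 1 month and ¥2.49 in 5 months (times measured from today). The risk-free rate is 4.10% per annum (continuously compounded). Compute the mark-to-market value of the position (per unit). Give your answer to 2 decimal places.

PV(remaining coupons) I = 3.41·e^(−0.0410·1/12) + 2.49·e^(−0.0410·5/12) = 5.8462
Current forward F = (S − I)·e^(rT) = (131.64 − 5.8462)·e^(0.0410·12/12) = 125.7938 × 1.041852 = 131.0585
Value (long) = (F − K)·e^(−rT) = (131.0585 − 134.76) × 0.959829 = -3.5528
Short position value = −(long value) = ¥3.55

¥3.55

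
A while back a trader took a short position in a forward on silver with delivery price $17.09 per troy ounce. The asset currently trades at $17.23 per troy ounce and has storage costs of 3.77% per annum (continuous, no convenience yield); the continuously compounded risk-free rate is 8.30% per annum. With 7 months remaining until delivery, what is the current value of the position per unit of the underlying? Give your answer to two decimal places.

-$1.33 per troy ounce

Current fair forward for the remaining 7 months: F = S·e^((r + u)·T), (r + u) = 0.0830 + 0.0377 = 0.1207
F = 17.23 · e^(0.1207 × 7/12) = 17.23 × 1.072946 = 18.4869
Value of long forward = (F − K)·e^(−rT) = (18.4869 − 17.09) · e^(−0.0830·7/12)
= 1.3969 × 0.952737 = 1.33
Short position value = −(long value) = -$1.33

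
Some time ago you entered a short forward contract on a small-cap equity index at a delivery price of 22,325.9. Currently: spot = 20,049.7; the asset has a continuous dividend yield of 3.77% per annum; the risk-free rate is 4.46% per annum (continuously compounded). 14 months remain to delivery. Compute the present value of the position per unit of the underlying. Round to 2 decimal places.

2006.96

Current fair forward for the remaining 14 months: F = S·e^((r − q)·T), (r − q) = 0.0446 − 0.0377 = 0.0069
F = 20049.7 · e^(0.0069 × 14/12) = 20049.7 × 1.00808249 = 20211.7515
Value of long forward = (F − K)·e^(−rT) = (20211.7515 − 22325.9) · e^(−0.0446·14/12)
= -2114.1485 × 0.94929722 = -2006.96
Short position value = −(long value) = 2006.96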